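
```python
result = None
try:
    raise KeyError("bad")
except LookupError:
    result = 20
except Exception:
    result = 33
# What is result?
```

Step-by-step execution trace:
1. `raise KeyError(...)` raises KeyError.
2. `except LookupError` matches (KeyError is a subclass of LookupError) → result = 20.
3. `except Exception` is not reached.
Result: 20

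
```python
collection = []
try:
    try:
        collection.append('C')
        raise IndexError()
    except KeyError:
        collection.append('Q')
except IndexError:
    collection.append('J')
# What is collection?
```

Step-by-step execution trace:
1. Inner try: `collection.append('C')` → collection = ['C'].
2. `raise IndexError()` raises IndexError.
3. Inner `except KeyError` does not match IndexError; exception propagates to outer try.
4. Outer `except IndexError` matches → `collection.append('J')` → collection = ['C', 'J'].
Result: ['C', 'J']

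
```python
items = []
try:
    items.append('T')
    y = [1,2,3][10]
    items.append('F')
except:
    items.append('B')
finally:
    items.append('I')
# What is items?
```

Step-by-step execution trace:
1. try: `items.append('T')` → items = ['T'].
2. `y = [1,2,3][10]` raises IndexError; `items.append('F')` is not reached.
3. bare `except` matches → `items.append('B')` → items = ['T', 'B'].
4. finally always runs: `items.append('I')` → items = ['T', 'B', 'I'].
Result: ['T', 'B', 'I']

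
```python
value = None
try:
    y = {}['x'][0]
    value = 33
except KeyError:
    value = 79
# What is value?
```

Step-by-step execution trace:
1. `y = {}['x'][0]` raises KeyError.
2. `value = 33` is not reached.
3. `except KeyError` matches → value = 79.
Result: 79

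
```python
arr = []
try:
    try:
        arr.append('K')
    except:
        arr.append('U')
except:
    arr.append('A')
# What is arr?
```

Step-by-step execution trace:
1. Inner try: `arr.append('K')` → arr = ['K']. No exception raised.
2. Inner `except` is skipped.
3. Inner try completes normally; outer `except` is skipped.
Result: ['K']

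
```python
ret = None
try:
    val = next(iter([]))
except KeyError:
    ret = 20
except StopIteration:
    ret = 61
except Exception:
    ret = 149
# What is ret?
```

Step-by-step execution trace:
1. `val = next(iter([]))` raises StopIteration.
2. `except KeyError` does not match StopIteration; skipped.
3. `except StopIteration` matches → ret = 61.
4. Remaining except clauses are skipped.
Result: 61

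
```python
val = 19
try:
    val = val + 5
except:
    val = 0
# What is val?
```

Step-by-step execution trace:
1. val starts at 19.
2. try: `val = val + 5` → val = 24. No exception raised.
3. `except` is skipped.
Result: 24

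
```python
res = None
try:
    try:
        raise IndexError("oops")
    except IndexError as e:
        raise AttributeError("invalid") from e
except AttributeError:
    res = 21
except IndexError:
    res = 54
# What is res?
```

Step-by-step execution trace:
1. Inner try raises IndexError; inner `except IndexError as e` catches it.
2. `raise AttributeError(...) from e` raises AttributeError (IndexError is attached as __cause__, but only AttributeError is active).
3. Outer `except AttributeError` matches → res = 21.
4. `except IndexError` is not reached.
Result: 21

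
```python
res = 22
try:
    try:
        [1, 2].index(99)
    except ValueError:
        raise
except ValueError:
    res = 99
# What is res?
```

Step-by-step execution trace:
1. Inner try: `[1, 2].index(99)` raises ValueError.
2. Inner `except ValueError` matches; bare `raise` re-raises the same ValueError.
3. Outer `except ValueError` matches → res = 99.
Result: 99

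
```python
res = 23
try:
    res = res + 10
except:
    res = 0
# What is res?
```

Step-by-step execution trace:
1. res starts at 23.
2. try: `res = res + 10` → res = 33. No exception raised.
3. `except` is skipped.
Result: 33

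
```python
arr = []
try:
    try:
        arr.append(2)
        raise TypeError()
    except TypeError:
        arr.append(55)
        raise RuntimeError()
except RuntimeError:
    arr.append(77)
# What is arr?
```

Step-by-step execution trace:
1. Inner try: `arr.append(2)` → arr = [2].
2. `raise TypeError()` raises TypeError.
3. Inner `except TypeError` matches → `arr.append(55)` → arr = [2, 55].
4. `raise RuntimeError()` raises RuntimeError; propagates to outer try.
5. Outer `except RuntimeError` matches → `arr.append(77)` → arr = [2, 55, 77].
Result: [2, 55, 77]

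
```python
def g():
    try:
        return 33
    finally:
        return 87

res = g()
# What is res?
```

Step-by-step execution trace:
1. `g()` enters try: `return 33` sets pending return value 33.
2. Before returning, `finally: return 87` runs and overrides the pending return.
3. g() returns 87 → res = 87.
Result: 87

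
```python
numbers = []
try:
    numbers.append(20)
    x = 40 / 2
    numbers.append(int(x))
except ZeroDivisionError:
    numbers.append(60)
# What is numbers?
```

Step-by-step execution trace:
1. try: `numbers.append(20)` → numbers = [20].
2. `x = 40 / 2` → x = 20.0. No exception raised.
3. `numbers.append(int(x))` → numbers = [20, 20].
4. `except ZeroDivisionError` is skipped (no exception was raised).
Result: [20, 20]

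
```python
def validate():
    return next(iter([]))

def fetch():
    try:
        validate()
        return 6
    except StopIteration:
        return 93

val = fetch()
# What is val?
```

Step-by-step execution trace:
1. `fetch()` calls `validate()`.
2. `validate()` evaluates `next(iter([]))`, which raises StopIteration; it propagates to the caller.
3. `return 6` is not reached.
4. `except StopIteration` in fetch matches → returns 93.
5. val = 93.
Result: 93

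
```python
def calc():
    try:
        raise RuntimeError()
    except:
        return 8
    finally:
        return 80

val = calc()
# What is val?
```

Step-by-step execution trace:
1. `calc()` enters try: `raise RuntimeError()` raises RuntimeError.
2. bare `except` matches → `return 8` sets pending return value 8.
3. Before returning, `finally: return 80` runs and overrides the pending return.
4. calc() returns 80 → val = 80.
Result: 80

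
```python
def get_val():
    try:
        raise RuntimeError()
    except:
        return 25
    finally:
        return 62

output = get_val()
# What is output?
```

Step-by-step execution trace:
1. `get_val()` enters try: `raise RuntimeError()` raises RuntimeError.
2. bare `except` matches → `return 25` sets pending return value 25.
3. Before returning, `finally: return 62` runs and overrides the pending return.
4. get_val() returns 62 → output = 62.
Result: 62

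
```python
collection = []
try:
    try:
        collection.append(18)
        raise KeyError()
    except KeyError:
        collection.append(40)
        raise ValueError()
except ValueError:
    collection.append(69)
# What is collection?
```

Step-by-step execution trace:
1. Inner try: `collection.append(18)` → collection = [18].
2. `raise KeyError()` raises KeyError.
3. Inner `except KeyError` matches → `collection.append(40)` → collection = [18, 40].
4. `raise ValueError()` raises ValueError; propagates to outer try.
5. Outer `except ValueError` matches → `collection.append(69)` → collection = [18, 40, 69].
Result: [18, 40, 69]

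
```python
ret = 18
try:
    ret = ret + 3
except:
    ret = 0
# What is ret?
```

Step-by-step execution trace:
1. ret starts at 18.
2. try: `ret = ret + 3` → ret = 21. No exception raised.
3. `except` is skipped.
Result: 21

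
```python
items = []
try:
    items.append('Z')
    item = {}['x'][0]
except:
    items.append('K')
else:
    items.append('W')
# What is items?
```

Step-by-step execution trace:
1. try: `items.append('Z')` → items = ['Z'].
2. `item = {}['x'][0]` raises KeyError.
3. bare `except` matches → `items.append('K')` → items = ['Z', 'K'].
4. `else` is skipped (an exception was raised).
Result: ['Z', 'K']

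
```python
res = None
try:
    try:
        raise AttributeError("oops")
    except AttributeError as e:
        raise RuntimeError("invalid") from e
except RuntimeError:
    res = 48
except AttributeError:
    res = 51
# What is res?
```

Step-by-step execution trace:
1. Inner try raises AttributeError; inner `except AttributeError as e` catches it.
2. `raise RuntimeError(...) from e` raises RuntimeError (AttributeError is attached as __cause__, but only RuntimeError is active).
3. Outer `except RuntimeError` matches → res = 48.
4. `except AttributeError` is not reached.
Result: 48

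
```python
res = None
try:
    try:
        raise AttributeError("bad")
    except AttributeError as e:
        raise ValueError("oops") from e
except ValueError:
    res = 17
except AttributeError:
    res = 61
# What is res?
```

Step-by-step execution trace:
1. Inner try raises AttributeError; inner `except AttributeError as e` catches it.
2. `raise ValueError(...) from e` raises ValueError (AttributeError is attached as __cause__, but only ValueError is active).
3. Outer `except ValueError` matches → res = 17.
4. `except AttributeError` is not reached.
Result: 17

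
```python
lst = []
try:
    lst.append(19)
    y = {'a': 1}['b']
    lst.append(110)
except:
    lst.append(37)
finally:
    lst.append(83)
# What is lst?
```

Step-by-step execution trace:
1. try: `lst.append(19)` → lst = [19].
2. `y = {'a': 1}['b']` raises KeyError; `lst.append(110)` is not reached.
3. bare `except` matches → `lst.append(37)` → lst = [19, 37].
4. finally always runs: `lst.append(83)` → lst = [19, 37, 83].
Result: [19, 37, 83]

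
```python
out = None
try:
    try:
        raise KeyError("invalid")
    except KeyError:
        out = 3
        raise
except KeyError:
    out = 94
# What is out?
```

Step-by-step execution trace:
1. Inner try: `raise KeyError("invalid")` raises KeyError.
2. Inner `except KeyError` matches → out = 3.
3. bare `raise` re-raises the same KeyError.
4. Outer `except KeyError` matches → out = 94.
Result: 94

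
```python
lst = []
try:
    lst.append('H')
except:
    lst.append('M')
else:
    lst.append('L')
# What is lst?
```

Step-by-step execution trace:
1. try: `lst.append('H')` → lst = ['H']. No exception raised.
2. `except` is skipped.
3. `else` runs (try completed without exception): `lst.append('L')` → lst = ['H', 'L'].
Result: ['H', 'L']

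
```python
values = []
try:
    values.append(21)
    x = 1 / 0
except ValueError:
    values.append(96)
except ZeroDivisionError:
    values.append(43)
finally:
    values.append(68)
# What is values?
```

Step-by-step execution trace:
1. try: `values.append(21)` → values = [21].
2. `x = 1 / 0` raises ZeroDivisionError.
3. `except ValueError` does not match ZeroDivisionError; skipped.
4. `except ZeroDivisionError` matches → `values.append(43)` → values = [21, 43].
5. finally always runs: `values.append(68)` → values = [21, 43, 68].
Result: [21, 43, 68]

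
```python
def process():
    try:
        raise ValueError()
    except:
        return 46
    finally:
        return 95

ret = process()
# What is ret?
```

Step-by-step execution trace:
1. `process()` enters try: `raise ValueError()` raises ValueError.
2. bare `except` matches → `return 46` sets pending return value 46.
3. Before returning, `finally: return 95` runs and overrides the pending return.
4. process() returns 95 → ret = 95.
Result: 95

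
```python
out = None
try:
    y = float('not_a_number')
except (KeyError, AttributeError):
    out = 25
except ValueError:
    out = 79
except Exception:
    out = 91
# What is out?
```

Step-by-step execution trace:
1. `y = float('not_a_number')` raises ValueError.
2. `except (KeyError, AttributeError)` does not match ValueError; skipped.
3. `except ValueError` matches (exact type match) → out = 79.
4. `except Exception` is not reached.
Result: 79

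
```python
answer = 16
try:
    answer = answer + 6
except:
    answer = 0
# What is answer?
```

Step-by-step execution trace:
1. answer starts at 16.
2. try: `answer = answer + 6` → answer = 22. No exception raised.
3. `except` is skipped.
Result: 22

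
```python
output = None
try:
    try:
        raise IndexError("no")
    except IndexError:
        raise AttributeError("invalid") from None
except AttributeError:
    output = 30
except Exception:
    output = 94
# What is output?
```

Step-by-step execution trace:
1. Inner try raises IndexError; inner `except IndexError` catches it.
2. `raise AttributeError(...) from None` raises AttributeError (from None suppresses __context__, but the active exception is still AttributeError).
3. Outer `except AttributeError` matches → output = 30.
4. `except Exception` is not reached.
Result: 30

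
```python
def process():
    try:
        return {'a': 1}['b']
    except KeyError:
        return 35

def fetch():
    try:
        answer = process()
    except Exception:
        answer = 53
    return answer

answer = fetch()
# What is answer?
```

Step-by-step execution trace:
1. `fetch()` calls `process()`.
2. In process: `{'a': 1}['b']` raises KeyError; `except KeyError` catches it → returns 35.
3. In fetch: `answer = process()` → answer = 35. No exception reaches fetch.
4. `except Exception` is skipped; fetch returns 35.
5. answer = 35.
Result: 35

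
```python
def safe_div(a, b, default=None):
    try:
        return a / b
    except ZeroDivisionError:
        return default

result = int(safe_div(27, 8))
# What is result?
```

Step-by-step execution trace:
1. `safe_div(27, 8)` enters try: `return 27 / 8` → returns 3.375. No exception raised.
2. `except ZeroDivisionError` is skipped.
3. `int(3.375)` → 3 → result = 3.
Result: 3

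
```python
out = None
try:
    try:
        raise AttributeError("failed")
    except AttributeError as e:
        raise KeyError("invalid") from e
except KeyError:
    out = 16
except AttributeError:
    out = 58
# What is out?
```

Step-by-step execution trace:
1. Inner try raises AttributeError; inner `except AttributeError as e` catches it.
2. `raise KeyError(...) from e` raises KeyError (AttributeError is attached as __cause__, but only KeyError is active).
3. Outer `except KeyError` matches → out = 16.
4. `except AttributeError` is not reached.
Result: 16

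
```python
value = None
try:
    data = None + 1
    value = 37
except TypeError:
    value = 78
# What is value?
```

Step-by-step execution trace:
1. `data = None + 1` raises TypeError.
2. `value = 37` is not reached.
3. `except TypeError` matches → value = 78.
Result: 78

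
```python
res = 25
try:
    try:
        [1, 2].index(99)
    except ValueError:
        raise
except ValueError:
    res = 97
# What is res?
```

Step-by-step execution trace:
1. Inner try: `[1, 2].index(99)` raises ValueError.
2. Inner `except ValueError` matches; bare `raise` re-raises the same ValueError.
3. Outer `except ValueError` matches → res = 97.
Result: 97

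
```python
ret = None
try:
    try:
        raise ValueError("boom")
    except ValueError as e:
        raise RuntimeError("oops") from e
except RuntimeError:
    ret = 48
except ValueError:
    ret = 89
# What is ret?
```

Step-by-step execution trace:
1. Inner try raises ValueError; inner `except ValueError as e` catches it.
2. `raise RuntimeError(...) from e` raises RuntimeError (ValueError is attached as __cause__, but only RuntimeError is active).
3. Outer `except RuntimeError` matches → ret = 48.
4. `except ValueError` is not reached.
Result: 48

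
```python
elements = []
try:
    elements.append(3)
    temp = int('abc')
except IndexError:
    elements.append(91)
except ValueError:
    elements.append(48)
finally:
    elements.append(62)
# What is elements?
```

Step-by-step execution trace:
1. try: `elements.append(3)` → elements = [3].
2. `temp = int('abc')` raises ValueError.
3. `except IndexError` does not match ValueError; skipped.
4. `except ValueError` matches → `elements.append(48)` → elements = [3, 48].
5. finally always runs: `elements.append(62)` → elements = [3, 48, 62].
Result: [3, 48, 62]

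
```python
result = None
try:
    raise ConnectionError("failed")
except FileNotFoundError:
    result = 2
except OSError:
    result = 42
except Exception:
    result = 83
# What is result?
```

Step-by-step execution trace:
1. `raise ConnectionError(...)` raises ConnectionError.
2. `except FileNotFoundError` does not match (ConnectionError is not a subclass of FileNotFoundError); skipped.
3. `except OSError` matches (ConnectionError is a subclass of OSError) → result = 42.
4. `except Exception` is not reached.
Result: 42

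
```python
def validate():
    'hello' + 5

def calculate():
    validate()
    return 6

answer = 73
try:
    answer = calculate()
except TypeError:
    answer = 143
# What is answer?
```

Step-by-step execution trace:
1. answer starts at 73.
2. try: `calculate()` calls `validate()`.
3. `validate()` evaluates `'hello' + 5`, which raises TypeError; it propagates through calculate (uncaught).
4. `return 6` in calculate is not reached; the assignment to answer does not complete.
5. `except TypeError` matches → answer = 143.
Result: 143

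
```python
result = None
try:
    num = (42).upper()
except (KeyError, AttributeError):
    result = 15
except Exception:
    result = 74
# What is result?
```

Step-by-step execution trace:
1. `num = (42).upper()` raises AttributeError.
2. `except (KeyError, AttributeError)` matches (AttributeError is in the tuple) → result = 15.
3. `except Exception` is not reached.
Result: 15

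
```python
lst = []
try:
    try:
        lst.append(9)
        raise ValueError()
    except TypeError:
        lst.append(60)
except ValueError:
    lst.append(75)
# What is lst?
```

Step-by-step execution trace:
1. Inner try: `lst.append(9)` → lst = [9].
2. `raise ValueError()` raises ValueError.
3. Inner `except TypeError` does not match ValueError; exception propagates to outer try.
4. Outer `except ValueError` matches → `lst.append(75)` → lst = [9, 75].
Result: [9, 75]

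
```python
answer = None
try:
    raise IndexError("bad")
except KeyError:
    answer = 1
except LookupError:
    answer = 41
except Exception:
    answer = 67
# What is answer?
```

Step-by-step execution trace:
1. `raise IndexError(...)` raises IndexError.
2. `except KeyError` does not match (IndexError is not a subclass of KeyError); skipped.
3. `except LookupError` matches (IndexError is a subclass of LookupError) → answer = 41.
4. `except Exception` is not reached.
Result: 41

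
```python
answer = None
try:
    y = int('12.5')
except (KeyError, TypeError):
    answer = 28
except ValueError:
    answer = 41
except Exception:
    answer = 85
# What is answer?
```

Step-by-step execution trace:
1. `y = int('12.5')` raises ValueError.
2. `except (KeyError, TypeError)` does not match ValueError; skipped.
3. `except ValueError` matches (exact type match) → answer = 41.
4. `except Exception` is not reached.
Result: 41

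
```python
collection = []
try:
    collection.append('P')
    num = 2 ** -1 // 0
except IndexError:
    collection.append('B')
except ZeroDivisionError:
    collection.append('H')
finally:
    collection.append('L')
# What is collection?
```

Step-by-step execution trace:
1. try: `collection.append('P')` → collection = ['P'].
2. `num = 2 ** -1 // 0` raises ZeroDivisionError.
3. `except IndexError` does not match ZeroDivisionError; skipped.
4. `except ZeroDivisionError` matches → `collection.append('H')` → collection = ['P', 'H'].
5. finally always runs: `collection.append('L')` → collection = ['P', 'H', 'L'].
Result: ['P', 'H', 'L']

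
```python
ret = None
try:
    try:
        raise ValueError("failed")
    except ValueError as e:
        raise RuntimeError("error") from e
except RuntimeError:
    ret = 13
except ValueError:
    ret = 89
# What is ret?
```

Step-by-step execution trace:
1. Inner try raises ValueError; inner `except ValueError as e` catches it.
2. `raise RuntimeError(...) from e` raises RuntimeError (ValueError is attached as __cause__, but only RuntimeError is active).
3. Outer `except RuntimeError` matches → ret = 13.
4. `except ValueError` is not reached.
Result: 13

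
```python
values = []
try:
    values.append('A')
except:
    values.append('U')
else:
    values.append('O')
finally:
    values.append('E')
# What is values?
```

Step-by-step execution trace:
1. try: `values.append('A')` → values = ['A']. No exception raised.
2. `except` is skipped.
3. `else` runs: `values.append('O')` → values = ['A', 'O'].
4. `finally` always runs: `values.append('E')` → values = ['A', 'O', 'E'].
Result: ['A', 'O', 'E']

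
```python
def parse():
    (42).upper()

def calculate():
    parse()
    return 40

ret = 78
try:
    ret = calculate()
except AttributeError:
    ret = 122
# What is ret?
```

Step-by-step execution trace:
1. ret starts at 78.
2. try: `calculate()` calls `parse()`.
3. `parse()` evaluates `(42).upper()`, which raises AttributeError; it propagates through calculate (uncaught).
4. `return 40` in calculate is not reached; the assignment to ret does not complete.
5. `except AttributeError` matches → ret = 122.
Result: 122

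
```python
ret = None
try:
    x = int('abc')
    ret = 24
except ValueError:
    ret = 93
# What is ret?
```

Step-by-step execution trace:
1. `x = int('abc')` raises ValueError.
2. `ret = 24` is not reached.
3. `except ValueError` matches → ret = 93.
Result: 93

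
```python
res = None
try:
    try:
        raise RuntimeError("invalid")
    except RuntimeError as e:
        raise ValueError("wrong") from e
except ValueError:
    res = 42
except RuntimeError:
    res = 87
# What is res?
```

Step-by-step execution trace:
1. Inner try raises RuntimeError; inner `except RuntimeError as e` catches it.
2. `raise ValueError(...) from e` raises ValueError (RuntimeError is attached as __cause__, but only ValueError is active).
3. Outer `except ValueError` matches → res = 42.
4. `except RuntimeError` is not reached.
Result: 42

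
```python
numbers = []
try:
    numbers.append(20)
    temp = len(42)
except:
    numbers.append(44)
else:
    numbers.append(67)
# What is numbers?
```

Step-by-step execution trace:
1. try: `numbers.append(20)` → numbers = [20].
2. `temp = len(42)` raises TypeError.
3. bare `except` matches → `numbers.append(44)` → numbers = [20, 44].
4. `else` is skipped (an exception was raised).
Result: [20, 44]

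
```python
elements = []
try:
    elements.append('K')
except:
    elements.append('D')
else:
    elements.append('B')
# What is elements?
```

Step-by-step execution trace:
1. try: `elements.append('K')` → elements = ['K']. No exception raised.
2. `except` is skipped.
3. `else` runs (try completed without exception): `elements.append('B')` → elements = ['K', 'B'].
Result: ['K', 'B']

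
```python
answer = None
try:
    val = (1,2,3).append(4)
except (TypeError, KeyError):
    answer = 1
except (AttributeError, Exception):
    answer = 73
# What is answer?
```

Step-by-step execution trace:
1. `val = (1,2,3).append(4)` raises AttributeError.
2. `except (TypeError, KeyError)` does not match AttributeError; skipped.
3. `except (AttributeError, Exception)` matches (AttributeError is in the tuple) → answer = 73.
Result: 73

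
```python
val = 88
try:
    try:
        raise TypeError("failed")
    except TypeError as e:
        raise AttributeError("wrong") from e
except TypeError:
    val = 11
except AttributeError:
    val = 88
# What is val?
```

Step-by-step execution trace:
1. Inner try raises TypeError; inner `except TypeError as e` catches it.
2. `raise AttributeError(...) from e` raises AttributeError (TypeError is attached as __cause__, but only AttributeError is active).
3. Outer `except TypeError` does not match AttributeError; skipped.
4. Outer `except AttributeError` matches → val = 88.
Result: 88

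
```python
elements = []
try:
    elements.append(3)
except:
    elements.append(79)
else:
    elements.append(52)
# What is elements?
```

Step-by-step execution trace:
1. try: `elements.append(3)` → elements = [3]. No exception raised.
2. `except` is skipped.
3. `else` runs (try completed without exception): `elements.append(52)` → elements = [3, 52].
Result: [3, 52]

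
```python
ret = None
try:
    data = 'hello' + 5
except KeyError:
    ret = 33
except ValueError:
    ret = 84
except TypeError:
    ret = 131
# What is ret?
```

Step-by-step execution trace:
1. `data = 'hello' + 5` raises TypeError.
2. `except KeyError` does not match TypeError; skipped.
3. `except ValueError` does not match TypeError; skipped.
4. `except TypeError` matches → ret = 131.
Result: 131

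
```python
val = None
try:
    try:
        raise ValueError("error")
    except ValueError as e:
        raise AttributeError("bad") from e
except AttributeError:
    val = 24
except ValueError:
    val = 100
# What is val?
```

Step-by-step execution trace:
1. Inner try raises ValueError; inner `except ValueError as e` catches it.
2. `raise AttributeError(...) from e` raises AttributeError (ValueError is attached as __cause__, but only AttributeError is active).
3. Outer `except AttributeError` matches → val = 24.
4. `except ValueError` is not reached.
Result: 24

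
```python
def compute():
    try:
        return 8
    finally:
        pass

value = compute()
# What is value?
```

Step-by-step execution trace:
1. `compute()` enters try: `return 8` sets pending return value 8.
2. Before returning, `finally: pass` runs (no effect).
3. compute() returns 8 → value = 8.
Result: 8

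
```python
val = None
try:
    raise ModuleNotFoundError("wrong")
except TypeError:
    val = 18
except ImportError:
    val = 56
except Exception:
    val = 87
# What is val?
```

Step-by-step execution trace:
1. `raise ModuleNotFoundError(...)` raises ModuleNotFoundError.
2. `except TypeError` does not match (ModuleNotFoundError is not a subclass of TypeError); skipped.
3. `except ImportError` matches (ModuleNotFoundError is a subclass of ImportError) → val = 56.
4. `except Exception` is not reached.
Result: 56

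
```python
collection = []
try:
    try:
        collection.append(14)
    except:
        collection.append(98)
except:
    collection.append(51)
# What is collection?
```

Step-by-step execution trace:
1. Inner try: `collection.append(14)` → collection = [14]. No exception raised.
2. Inner `except` is skipped.
3. Inner try completes normally; outer `except` is skipped.
Result: [14]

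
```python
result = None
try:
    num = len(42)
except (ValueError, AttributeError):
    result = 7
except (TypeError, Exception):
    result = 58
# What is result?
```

Step-by-step execution trace:
1. `num = len(42)` raises TypeError.
2. `except (ValueError, AttributeError)` does not match TypeError; skipped.
3. `except (TypeError, Exception)` matches (TypeError is in the tuple) → result = 58.
Result: 58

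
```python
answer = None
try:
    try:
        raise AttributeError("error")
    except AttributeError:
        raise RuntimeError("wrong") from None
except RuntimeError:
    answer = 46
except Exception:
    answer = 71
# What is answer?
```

Step-by-step execution trace:
1. Inner try raises AttributeError; inner `except AttributeError` catches it.
2. `raise RuntimeError(...) from None` raises RuntimeError (from None suppresses __context__, but the active exception is still RuntimeError).
3. Outer `except RuntimeError` matches → answer = 46.
4. `except Exception` is not reached.
Result: 46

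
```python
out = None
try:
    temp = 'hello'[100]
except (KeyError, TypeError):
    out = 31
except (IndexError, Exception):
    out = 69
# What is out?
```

Step-by-step execution trace:
1. `temp = 'hello'[100]` raises IndexError.
2. `except (KeyError, TypeError)` does not match IndexError; skipped.
3. `except (IndexError, Exception)` matches (IndexError is in the tuple) → out = 69.
Result: 69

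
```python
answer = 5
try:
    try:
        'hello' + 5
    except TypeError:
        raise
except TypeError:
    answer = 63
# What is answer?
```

Step-by-step execution trace:
1. Inner try: `'hello' + 5` raises TypeError.
2. Inner `except TypeError` matches; bare `raise` re-raises the same TypeError.
3. Outer `except TypeError` matches → answer = 63.
Result: 63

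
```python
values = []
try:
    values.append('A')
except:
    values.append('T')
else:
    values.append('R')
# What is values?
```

Step-by-step execution trace:
1. try: `values.append('A')` → values = ['A']. No exception raised.
2. `except` is skipped.
3. `else` runs (try completed without exception): `values.append('R')` → values = ['A', 'R'].
Result: ['A', 'R']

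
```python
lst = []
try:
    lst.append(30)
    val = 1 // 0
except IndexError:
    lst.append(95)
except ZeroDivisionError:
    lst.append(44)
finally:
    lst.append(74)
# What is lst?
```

Step-by-step execution trace:
1. try: `lst.append(30)` → lst = [30].
2. `val = 1 // 0` raises ZeroDivisionError.
3. `except IndexError` does not match ZeroDivisionError; skipped.
4. `except ZeroDivisionError` matches → `lst.append(44)` → lst = [30, 44].
5. finally always runs: `lst.append(74)` → lst = [30, 44, 74].
Result: [30, 44, 74]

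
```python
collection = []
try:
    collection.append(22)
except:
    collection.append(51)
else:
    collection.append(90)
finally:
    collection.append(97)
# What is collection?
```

Step-by-step execution trace:
1. try: `collection.append(22)` → collection = [22]. No exception raised.
2. `except` is skipped.
3. `else` runs: `collection.append(90)` → collection = [22, 90].
4. `finally` always runs: `collection.append(97)` → collection = [22, 90, 97].
Result: [22, 90, 97]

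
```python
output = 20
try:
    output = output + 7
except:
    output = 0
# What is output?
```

Step-by-step execution trace:
1. output starts at 20.
2. try: `output = output + 7` → output = 27. No exception raised.
3. `except` is skipped.
Result: 27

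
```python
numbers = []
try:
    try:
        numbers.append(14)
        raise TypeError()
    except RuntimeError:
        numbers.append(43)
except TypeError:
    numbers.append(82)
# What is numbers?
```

Step-by-step execution trace:
1. Inner try: `numbers.append(14)` → numbers = [14].
2. `raise TypeError()` raises TypeError.
3. Inner `except RuntimeError` does not match TypeError; exception propagates to outer try.
4. Outer `except TypeError` matches → `numbers.append(82)` → numbers = [14, 82].
Result: [14, 82]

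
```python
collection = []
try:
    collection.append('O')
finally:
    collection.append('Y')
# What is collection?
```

Step-by-step execution trace:
1. try: `collection.append('O')` → collection = ['O'].
2. The try body completes without raising.
3. finally always runs: `collection.append('Y')` → collection = ['O', 'Y'].
Result: ['O', 'Y']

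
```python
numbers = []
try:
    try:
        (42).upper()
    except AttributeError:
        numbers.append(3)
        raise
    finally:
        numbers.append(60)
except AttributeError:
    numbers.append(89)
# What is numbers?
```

Step-by-step execution trace:
1. Inner try: `(42).upper()` raises AttributeError.
2. Inner `except AttributeError` matches → `numbers.append(3)` → numbers = [3].
3. bare `raise` re-raises AttributeError.
4. Inner `finally` runs during unwinding: `numbers.append(60)` → numbers = [3, 60].
5. Outer `except AttributeError` matches → `numbers.append(89)` → numbers = [3, 60, 89].
Result: [3, 60, 89]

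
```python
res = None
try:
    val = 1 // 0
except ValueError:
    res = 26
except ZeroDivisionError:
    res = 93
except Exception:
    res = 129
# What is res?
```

Step-by-step execution trace:
1. `val = 1 // 0` raises ZeroDivisionError.
2. `except ValueError` does not match ZeroDivisionError; skipped.
3. `except ZeroDivisionError` matches → res = 93.
4. Remaining except clauses are skipped.
Result: 93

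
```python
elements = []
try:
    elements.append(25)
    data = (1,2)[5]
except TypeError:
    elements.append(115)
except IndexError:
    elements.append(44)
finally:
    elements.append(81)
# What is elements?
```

Step-by-step execution trace:
1. try: `elements.append(25)` → elements = [25].
2. `data = (1,2)[5]` raises IndexError.
3. `except TypeError` does not match IndexError; skipped.
4. `except IndexError` matches → `elements.append(44)` → elements = [25, 44].
5. finally always runs: `elements.append(81)` → elements = [25, 44, 81].
Result: [25, 44, 81]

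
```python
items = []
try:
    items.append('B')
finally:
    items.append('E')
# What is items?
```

Step-by-step execution trace:
1. try: `items.append('B')` → items = ['B'].
2. The try body completes without raising.
3. finally always runs: `items.append('E')` → items = ['B', 'E'].
Result: ['B', 'E']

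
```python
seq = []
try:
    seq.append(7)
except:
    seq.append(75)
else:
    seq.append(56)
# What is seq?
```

Step-by-step execution trace:
1. try: `seq.append(7)` → seq = [7]. No exception raised.
2. `except` is skipped.
3. `else` runs (try completed without exception): `seq.append(56)` → seq = [7, 56].
Result: [7, 56]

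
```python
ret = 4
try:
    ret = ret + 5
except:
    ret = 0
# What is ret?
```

Step-by-step execution trace:
1. ret starts at 4.
2. try: `ret = ret + 5` → ret = 9. No exception raised.
3. `except` is skipped.
Result: 9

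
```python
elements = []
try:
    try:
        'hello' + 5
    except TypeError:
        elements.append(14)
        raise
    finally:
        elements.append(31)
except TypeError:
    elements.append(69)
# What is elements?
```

Step-by-step execution trace:
1. Inner try: `'hello' + 5` raises TypeError.
2. Inner `except TypeError` matches → `elements.append(14)` → elements = [14].
3. bare `raise` re-raises TypeError.
4. Inner `finally` runs during unwinding: `elements.append(31)` → elements = [14, 31].
5. Outer `except TypeError` matches → `elements.append(69)` → elements = [14, 31, 69].
Result: [14, 31, 69]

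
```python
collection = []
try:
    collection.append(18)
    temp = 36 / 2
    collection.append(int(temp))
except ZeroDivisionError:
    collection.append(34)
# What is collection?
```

Step-by-step execution trace:
1. try: `collection.append(18)` → collection = [18].
2. `temp = 36 / 2` → temp = 18.0. No exception raised.
3. `collection.append(int(temp))` → collection = [18, 18].
4. `except ZeroDivisionError` is skipped (no exception was raised).
Result: [18, 18]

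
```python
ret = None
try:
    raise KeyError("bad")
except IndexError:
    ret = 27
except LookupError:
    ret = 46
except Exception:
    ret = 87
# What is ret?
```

Step-by-step execution trace:
1. `raise KeyError(...)` raises KeyError.
2. `except IndexError` does not match (KeyError is not a subclass of IndexError); skipped.
3. `except LookupError` matches (KeyError is a subclass of LookupError) → ret = 46.
4. `except Exception` is not reached.
Result: 46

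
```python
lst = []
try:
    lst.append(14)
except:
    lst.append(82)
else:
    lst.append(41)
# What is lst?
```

Step-by-step execution trace:
1. try: `lst.append(14)` → lst = [14]. No exception raised.
2. `except` is skipped.
3. `else` runs (try completed without exception): `lst.append(41)` → lst = [14, 41].
Result: [14, 41]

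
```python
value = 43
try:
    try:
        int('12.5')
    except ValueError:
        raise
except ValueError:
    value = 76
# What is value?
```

Step-by-step execution trace:
1. Inner try: `int('12.5')` raises ValueError.
2. Inner `except ValueError` matches; bare `raise` re-raises the same ValueError.
3. Outer `except ValueError` matches → value = 76.
Result: 76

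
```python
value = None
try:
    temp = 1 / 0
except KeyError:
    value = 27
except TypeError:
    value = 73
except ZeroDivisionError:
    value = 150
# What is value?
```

Step-by-step execution trace:
1. `temp = 1 / 0` raises ZeroDivisionError.
2. `except KeyError` does not match ZeroDivisionError; skipped.
3. `except TypeError` does not match ZeroDivisionError; skipped.
4. `except ZeroDivisionError` matches → value = 150.
Result: 150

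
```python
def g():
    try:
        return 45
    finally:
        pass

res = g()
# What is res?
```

Step-by-step execution trace:
1. `g()` enters try: `return 45` sets pending return value 45.
2. Before returning, `finally: pass` runs (no effect).
3. g() returns 45 → res = 45.
Result: 45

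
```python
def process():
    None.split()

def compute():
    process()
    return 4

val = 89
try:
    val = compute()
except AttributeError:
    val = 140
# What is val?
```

Step-by-step execution trace:
1. val starts at 89.
2. try: `compute()` calls `process()`.
3. `process()` evaluates `None.split()`, which raises AttributeError; it propagates through compute (uncaught).
4. `return 4` in compute is not reached; the assignment to val does not complete.
5. `except AttributeError` matches → val = 140.
Result: 140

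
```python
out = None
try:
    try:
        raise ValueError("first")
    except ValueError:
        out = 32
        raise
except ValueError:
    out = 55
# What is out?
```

Step-by-step execution trace:
1. Inner try: `raise ValueError("first")` raises ValueError.
2. Inner `except ValueError` matches → out = 32.
3. bare `raise` re-raises the same ValueError.
4. Outer `except ValueError` matches → out = 55.
Result: 55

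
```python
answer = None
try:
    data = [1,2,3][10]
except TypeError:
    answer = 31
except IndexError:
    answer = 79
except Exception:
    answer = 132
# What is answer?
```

Step-by-step execution trace:
1. `data = [1,2,3][10]` raises IndexError.
2. `except TypeError` does not match IndexError; skipped.
3. `except IndexError` matches → answer = 79.
4. Remaining except clauses are skipped.
Result: 79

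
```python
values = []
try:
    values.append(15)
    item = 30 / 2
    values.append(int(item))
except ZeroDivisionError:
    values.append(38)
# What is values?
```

Step-by-step execution trace:
1. try: `values.append(15)` → values = [15].
2. `item = 30 / 2` → item = 15.0. No exception raised.
3. `values.append(int(item))` → values = [15, 15].
4. `except ZeroDivisionError` is skipped (no exception was raised).
Result: [15, 15]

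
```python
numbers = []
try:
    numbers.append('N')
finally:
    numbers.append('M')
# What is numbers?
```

Step-by-step execution trace:
1. try: `numbers.append('N')` → numbers = ['N'].
2. The try body completes without raising.
3. finally always runs: `numbers.append('M')` → numbers = ['N', 'M'].
Result: ['N', 'M']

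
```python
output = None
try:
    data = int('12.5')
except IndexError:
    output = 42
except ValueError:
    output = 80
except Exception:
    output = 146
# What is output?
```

Step-by-step execution trace:
1. `data = int('12.5')` raises ValueError.
2. `except IndexError` does not match ValueError; skipped.
3. `except ValueError` matches → output = 80.
4. Remaining except clauses are skipped.
Result: 80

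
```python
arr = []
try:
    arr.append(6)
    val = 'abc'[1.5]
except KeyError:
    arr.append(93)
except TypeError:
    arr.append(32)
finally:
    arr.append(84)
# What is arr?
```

Step-by-step execution trace:
1. try: `arr.append(6)` → arr = [6].
2. `val = 'abc'[1.5]` raises TypeError.
3. `except KeyError` does not match TypeError; skipped.
4. `except TypeError` matches → `arr.append(32)` → arr = [6, 32].
5. finally always runs: `arr.append(84)` → arr = [6, 32, 84].
Result: [6, 32, 84]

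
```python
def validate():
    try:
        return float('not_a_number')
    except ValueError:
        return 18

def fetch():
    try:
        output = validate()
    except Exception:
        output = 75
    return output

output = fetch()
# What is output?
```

Step-by-step execution trace:
1. `fetch()` calls `validate()`.
2. In validate: `float('not_a_number')` raises ValueError; `except ValueError` catches it → returns 18.
3. In fetch: `output = validate()` → output = 18. No exception reaches fetch.
4. `except Exception` is skipped; fetch returns 18.
5. output = 18.
Result: 18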